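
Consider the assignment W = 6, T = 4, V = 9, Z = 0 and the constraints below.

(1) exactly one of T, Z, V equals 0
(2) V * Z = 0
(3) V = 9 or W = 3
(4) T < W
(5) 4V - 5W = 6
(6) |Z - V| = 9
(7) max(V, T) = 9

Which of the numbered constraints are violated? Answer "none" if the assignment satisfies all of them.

The assignment satisfies every constraint.

(1) T=4, Z=0, V=9; 1 of them equals 0 — OK.
(2) V * Z = 9 * 0 = 0 — OK.
(3) V = 9 = 9 (first disjunct) — OK.
(4) T = 4, W = 6; 4 < 6 — OK.
(5) 4V - 5W = 4(9) - 5(6) = 6 — OK.
(6) |0 - 9| = 9 — OK.
(7) max(9, 4) = 9 — OK.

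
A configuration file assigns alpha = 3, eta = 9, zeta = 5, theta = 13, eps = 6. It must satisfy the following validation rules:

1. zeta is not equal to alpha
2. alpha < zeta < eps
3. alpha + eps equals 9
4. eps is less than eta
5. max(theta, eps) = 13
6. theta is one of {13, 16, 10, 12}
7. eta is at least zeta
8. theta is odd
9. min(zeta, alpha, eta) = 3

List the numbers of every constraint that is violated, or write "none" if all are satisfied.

1. zeta = 5, alpha = 3; distinct  true
2. values 3 < 5 < 6  true
3. alpha + eps = 3 + 6 = 9  true
4. eps = 6, eta = 9; 6 < 9  true
5. max(13, 6) = 13  true
6. theta = 13 is in {13, 16, 10, 12}  true
7. eta = 9, zeta = 5; 9 ≥ 5  true
8. theta = 13 is odd  true
9. min(5, 3, 9) = 3  true

No violations.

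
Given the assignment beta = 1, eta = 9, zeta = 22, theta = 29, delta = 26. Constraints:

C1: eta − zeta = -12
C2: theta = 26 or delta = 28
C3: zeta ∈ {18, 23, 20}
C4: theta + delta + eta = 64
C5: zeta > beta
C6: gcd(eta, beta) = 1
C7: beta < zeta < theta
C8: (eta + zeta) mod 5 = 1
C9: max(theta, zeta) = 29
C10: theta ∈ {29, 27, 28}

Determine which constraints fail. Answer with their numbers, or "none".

Constraints 1, 2, and 3 do not hold.

C1: eta − zeta = 9 − 22 = -13, not -12 — does not hold.
C2: theta = 29 ≠ 26 and delta = 26 ≠ 28; both disjuncts false — does not hold.
C3: zeta = 22 is not in {18, 23, 20} — does not hold.
C4: theta + delta + eta = 29 + 26 + 9 = 64 — holds.
C5: zeta = 22, beta = 1; 22 > 1 — holds.
C6: gcd(9, 1) = 1 — holds.
C7: values 1 < 22 < 29 — holds.
C8: eta + zeta = 31; 31 mod 5 = 1 — holds.
C9: max(29, 22) = 29 — holds.
C10: theta = 29 is in {29, 27, 28} — holds.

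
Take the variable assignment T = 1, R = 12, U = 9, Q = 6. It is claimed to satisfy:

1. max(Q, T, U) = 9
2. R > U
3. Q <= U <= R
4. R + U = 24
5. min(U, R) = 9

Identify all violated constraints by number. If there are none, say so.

1. max(6, 1, 9) = 9 — OK.
2. R = 12, U = 9; 12 > 9 — OK.
3. values 6 <= 9 <= 12 — OK.
4. R + U = 12 + 9 = 21, not 24 — violated.
5. min(9, 12) = 9 — OK.

Constraint 4 does not hold.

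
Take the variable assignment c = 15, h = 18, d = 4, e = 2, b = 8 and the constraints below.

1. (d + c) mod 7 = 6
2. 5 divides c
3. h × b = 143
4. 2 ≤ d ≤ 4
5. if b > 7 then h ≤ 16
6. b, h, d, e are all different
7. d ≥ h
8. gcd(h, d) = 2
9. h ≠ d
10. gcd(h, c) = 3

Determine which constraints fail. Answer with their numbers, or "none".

1. d + c = 19; 19 mod 7 = 5, not 6 — violated.
2. 15 / 5 = 3, so 5 divides 15 — OK.
3. h × b = 18 × 8 = 144, not 143 — violated.
4. d = 4 lies in [2, 4] — OK.
5. b = 8 > 7, so we need h ≤ 16; but h = 18 > 16 — violated.
6. values 8, 18, 4, 2 are pairwise distinct — OK.
7. d = 4, h = 18; 4 < 18 (want ≥) — violated.
8. gcd(18, 4) = 2 — OK.
9. h = 18, d = 4; distinct — OK.
10. gcd(18, 15) = 3 — OK.

No — constraints 1, 3, 5, 7 are not satisfied.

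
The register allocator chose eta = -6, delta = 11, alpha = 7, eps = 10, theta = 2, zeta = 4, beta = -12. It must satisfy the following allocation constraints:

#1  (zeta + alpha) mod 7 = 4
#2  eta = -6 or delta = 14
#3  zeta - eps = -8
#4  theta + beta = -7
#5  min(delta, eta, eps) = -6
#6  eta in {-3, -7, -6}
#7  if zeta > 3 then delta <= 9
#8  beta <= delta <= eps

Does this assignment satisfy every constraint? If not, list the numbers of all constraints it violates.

#1 zeta + alpha = 11; 11 mod 7 = 4 — holds.
#2 eta = -6 = -6 (first disjunct) — holds.
#3 zeta - eps = 4 - 10 = -6, not -8 — fails.
#4 theta + beta = 2 + (-12) = -10, not -7 — fails.
#5 min(11, -6, 10) = -6 — holds.
#6 eta = -6 is in {-3, -7, -6} — holds.
#7 zeta = 4 > 3, so we need delta ≤ 9; but delta = 11 > 9 — fails.
#8 values -12, 11, 10; delta = 11 is not <= eps = 10 — fails.

The assignment fails constraints 3, 4, 7, and 8.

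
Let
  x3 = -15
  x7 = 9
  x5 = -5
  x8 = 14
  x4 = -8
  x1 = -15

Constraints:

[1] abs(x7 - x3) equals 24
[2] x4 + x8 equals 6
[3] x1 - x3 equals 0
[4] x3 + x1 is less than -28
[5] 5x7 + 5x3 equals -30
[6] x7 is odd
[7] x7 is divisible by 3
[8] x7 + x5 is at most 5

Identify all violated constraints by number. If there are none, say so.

[1] abs(9 - (-15)) = 24  ✓
[2] x4 + x8 = -8 + 14 = 6  ✓
[3] x1 - x3 = -15 - (-15) = 0  ✓
[4] x3 + x1 = -15 + (-15) = -30; -30 < -28  ✓
[5] 5x7 + 5x3 = 5(9) + 5(-15) = -30  ✓
[6] x7 = 9 is odd  ✓
[7] 9 / 3 = 3, so 3 divides 9  ✓
[8] x7 + x5 = 9 + (-5) = 4; 4 ≤ 5  ✓

All constraints are satisfied.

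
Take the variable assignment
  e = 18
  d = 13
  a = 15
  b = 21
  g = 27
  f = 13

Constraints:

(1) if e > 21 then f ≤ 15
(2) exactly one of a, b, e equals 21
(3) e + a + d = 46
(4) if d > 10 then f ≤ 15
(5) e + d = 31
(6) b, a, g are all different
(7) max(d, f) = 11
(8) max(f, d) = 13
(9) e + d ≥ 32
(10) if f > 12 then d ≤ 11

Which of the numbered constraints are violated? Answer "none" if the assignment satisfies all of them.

No — constraints 7, 9, and 10 are not satisfied.

(1) e = 18, not > 21; antecedent false, conditional vacuously true — OK.
(2) a=15, b=21, e=18; 1 of them equals 21 — OK.
(3) e + a + d = 18 + 15 + 13 = 46 — OK.
(4) d = 13 > 10, so we need f ≤ 15; f = 13 ≤ 15 — OK.
(5) e + d = 18 + 13 = 31 — OK.
(6) values 21, 15, 27 are pairwise distinct — OK.
(7) max(13, 13) = 13, not 11 — violated.
(8) max(13, 13) = 13 — OK.
(9) e + d = 18 + 13 = 31; 31 < 32, bound 32 not met — violated.
(10) f = 13 > 12, so we need d ≤ 11; but d = 13 > 11 — violated.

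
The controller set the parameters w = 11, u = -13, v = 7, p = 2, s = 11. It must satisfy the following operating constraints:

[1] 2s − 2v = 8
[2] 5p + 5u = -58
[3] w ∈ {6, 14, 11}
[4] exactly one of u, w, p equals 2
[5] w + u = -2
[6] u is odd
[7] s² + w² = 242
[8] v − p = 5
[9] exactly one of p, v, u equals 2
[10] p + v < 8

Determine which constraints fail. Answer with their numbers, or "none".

[1] 2s − 2v = 2(11) − 2(7) = 8 — holds.
[2] 5p + 5u = 5(2) + 5(-13) = -55, not -58 — fails.
[3] w = 11 is in {6, 14, 11} — holds.
[4] u=-13, w=11, p=2; 1 of them equals 2 — holds.
[5] w + u = 11 + (-13) = -2 — holds.
[6] u = -13 is odd — holds.
[7] s² + w² = 11² + 11² = 121 + 121 = 242 — holds.
[8] v − p = 7 − 2 = 5 — holds.
[9] p=2, v=7, u=-13; 1 of them equals 2 — holds.
[10] p + v = 2 + 7 = 9; 9 ≥ 8, bound 8 not met — fails.

Constraints 2 and 10 do not hold.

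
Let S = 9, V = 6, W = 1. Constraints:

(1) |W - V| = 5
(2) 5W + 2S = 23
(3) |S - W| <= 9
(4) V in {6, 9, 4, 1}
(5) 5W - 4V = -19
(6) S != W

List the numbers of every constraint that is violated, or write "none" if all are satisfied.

(1) |1 - 6| = 5  yes
(2) 5W + 2S = 5(1) + 2(9) = 23  yes
(3) |9 - 1| = 8; 8 ≤ 9  yes
(4) V = 6 is in {6, 9, 4, 1}  yes
(5) 5W - 4V = 5(1) - 4(6) = -19  yes
(6) S = 9, W = 1; distinct  yes

None — every constraint holds.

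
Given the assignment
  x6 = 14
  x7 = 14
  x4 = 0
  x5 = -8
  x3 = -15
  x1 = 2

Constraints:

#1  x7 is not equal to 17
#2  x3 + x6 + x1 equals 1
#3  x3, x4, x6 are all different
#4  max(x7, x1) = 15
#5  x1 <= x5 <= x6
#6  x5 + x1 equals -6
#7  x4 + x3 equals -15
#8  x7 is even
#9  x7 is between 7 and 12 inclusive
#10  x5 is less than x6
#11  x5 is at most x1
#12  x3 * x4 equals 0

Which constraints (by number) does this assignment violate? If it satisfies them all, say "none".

#1 x7 = 14, and 14 ≠ 17 — OK.
#2 x3 + x6 + x1 = -15 + 14 + 2 = 1 — OK.
#3 values -15, 0, 14 are pairwise distinct — OK.
#4 max(14, 2) = 14, not 15 — violated.
#5 values 2, -8, 14; x1 = 2 is not <= x5 = -8 — violated.
#6 x5 + x1 = -8 + 2 = -6 — OK.
#7 x4 + x3 = 0 + (-15) = -15 — OK.
#8 x7 = 14 is even — OK.
#9 x7 = 14 is outside [7, 12] — violated.
#10 x5 = -8, x6 = 14; -8 < 14 — OK.
#11 x5 = -8, x1 = 2; -8 ≤ 2 — OK.
#12 x3 * x4 = -15 * 0 = 0 — OK.

No — constraints 4, 5, 9 are not satisfied.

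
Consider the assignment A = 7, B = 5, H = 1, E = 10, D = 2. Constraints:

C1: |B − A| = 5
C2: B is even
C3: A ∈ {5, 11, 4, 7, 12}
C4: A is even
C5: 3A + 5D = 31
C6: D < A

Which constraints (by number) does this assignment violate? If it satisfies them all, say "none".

Violated: 1, 2, 4.

C1: |5 − 7| = 2, not 5  no
C2: B = 5 is odd  no
C3: A = 7 is in {5, 11, 4, 7, 12}  yes
C4: A = 7 is odd  no
C5: 3A + 5D = 3(7) + 5(2) = 31  yes
C6: D = 2, A = 7; 2 < 7  yes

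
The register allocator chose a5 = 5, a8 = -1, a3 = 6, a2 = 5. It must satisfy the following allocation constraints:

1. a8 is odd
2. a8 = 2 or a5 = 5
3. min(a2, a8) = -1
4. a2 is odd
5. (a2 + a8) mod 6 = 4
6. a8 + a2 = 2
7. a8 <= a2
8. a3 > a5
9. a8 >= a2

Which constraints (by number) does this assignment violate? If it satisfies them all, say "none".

Constraints 6, 9 do not hold.

1. a8 = -1 is odd  ✓
2. a8 = -1 ≠ 2, but a5 = 5 = 5 (second disjunct)  ✓
3. min(5, -1) = -1  ✓
4. a2 = 5 is odd  ✓
5. a2 + a8 = 4; 4 mod 6 = 4  ✓
6. a8 + a2 = -1 + 5 = 4, not 2  ✗
7. a8 = -1, a2 = 5; -1 ≤ 5  ✓
8. a3 = 6, a5 = 5; 6 > 5  ✓
9. a8 = -1, a2 = 5; -1 < 5 (want ≥)  ✗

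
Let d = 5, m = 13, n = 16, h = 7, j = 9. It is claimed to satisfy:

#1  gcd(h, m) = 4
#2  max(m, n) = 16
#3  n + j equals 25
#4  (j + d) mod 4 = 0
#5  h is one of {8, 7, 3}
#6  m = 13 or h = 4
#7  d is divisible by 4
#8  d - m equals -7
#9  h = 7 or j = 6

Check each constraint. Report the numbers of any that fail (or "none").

Violated: 1, 4, 7, and 8.

#1 gcd(7, 13) = 1, not 4 — violated.
#2 max(13, 16) = 16 — OK.
#3 n + j = 16 + 9 = 25 — OK.
#4 j + d = 14; 14 mod 4 = 2, not 0 — violated.
#5 h = 7 is in {8, 7, 3} — OK.
#6 m = 13 = 13 (first disjunct) — OK.
#7 5 = 4*1 + 1, so 4 does not divide 5 — violated.
#8 d - m = 5 - 13 = -8, not -7 — violated.
#9 h = 7 = 7 (first disjunct) — OK.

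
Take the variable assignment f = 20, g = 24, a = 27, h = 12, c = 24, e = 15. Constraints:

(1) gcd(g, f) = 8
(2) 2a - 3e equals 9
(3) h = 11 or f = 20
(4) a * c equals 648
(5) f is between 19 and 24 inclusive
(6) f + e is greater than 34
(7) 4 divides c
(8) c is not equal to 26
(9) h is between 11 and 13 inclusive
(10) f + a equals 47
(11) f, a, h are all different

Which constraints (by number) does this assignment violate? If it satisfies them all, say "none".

(1) gcd(24, 20) = 4, not 8  FAIL
(2) 2a - 3e = 2(27) - 3(15) = 9  OK
(3) h = 12 ≠ 11, but f = 20 = 20 (second disjunct)  OK
(4) a * c = 27 * 24 = 648  OK
(5) f = 20 lies in [19, 24]  OK
(6) f + e = 20 + 15 = 35; 35 > 34  OK
(7) 24 / 4 = 6, so 4 divides 24  OK
(8) c = 24, and 24 ≠ 26  OK
(9) h = 12 lies in [11, 13]  OK
(10) f + a = 20 + 27 = 47  OK
(11) values 20, 27, 12 are pairwise distinct  OK

Violated: 1.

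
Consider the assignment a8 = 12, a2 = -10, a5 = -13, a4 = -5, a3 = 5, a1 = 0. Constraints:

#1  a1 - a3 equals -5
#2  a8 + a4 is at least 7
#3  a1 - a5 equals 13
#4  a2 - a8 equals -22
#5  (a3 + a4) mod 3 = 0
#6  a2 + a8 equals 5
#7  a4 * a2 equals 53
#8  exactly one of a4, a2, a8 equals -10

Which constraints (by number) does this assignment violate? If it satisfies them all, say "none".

Constraints 6 and 7 are violated.

#1 a1 - a3 = 0 - 5 = -5 — holds.
#2 a8 + a4 = 12 + (-5) = 7; 7 ≥ 7 — holds.
#3 a1 - a5 = 0 - (-13) = 13 — holds.
#4 a2 - a8 = -10 - 12 = -22 — holds.
#5 a3 + a4 = 0; 0 mod 3 = 0 — holds.
#6 a2 + a8 = -10 + 12 = 2, not 5 — does not hold.
#7 a4 * a2 = -5 * (-10) = 50, not 53 — does not hold.
#8 a4=-5, a2=-10, a8=12; 1 of them equals -10 — holds.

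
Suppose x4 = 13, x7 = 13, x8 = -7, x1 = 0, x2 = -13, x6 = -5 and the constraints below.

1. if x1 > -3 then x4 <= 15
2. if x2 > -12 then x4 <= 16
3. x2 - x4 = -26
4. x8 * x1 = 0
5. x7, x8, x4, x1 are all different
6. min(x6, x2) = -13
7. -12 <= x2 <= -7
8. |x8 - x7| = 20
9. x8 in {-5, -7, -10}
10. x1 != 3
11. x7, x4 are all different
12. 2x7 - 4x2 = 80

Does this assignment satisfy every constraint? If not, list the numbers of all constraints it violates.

No — constraints 5, 7, 11, 12 are not satisfied.

1. x1 = 0 > -3, so we need x4 ≤ 15; x4 = 13 ≤ 15 — satisfied.
2. x2 = -13, not > -12; antecedent false, conditional vacuously true — satisfied.
3. x2 - x4 = -13 - 13 = -26 — satisfied.
4. x8 * x1 = -7 * 0 = 0 — satisfied.
5. x7 = x4 = 13, not all different — violated.
6. min(-5, -13) = -13 — satisfied.
7. x2 = -13 is outside [-12, -7] — violated.
8. |-7 - 13| = 20 — satisfied.
9. x8 = -7 is in {-5, -7, -10} — satisfied.
10. x1 = 0, and 0 ≠ 3 — satisfied.
11. x7 = x4 = 13, not all different — violated.
12. 2x7 - 4x2 = 2(13) - 4(-13) = 78, not 80 — violated.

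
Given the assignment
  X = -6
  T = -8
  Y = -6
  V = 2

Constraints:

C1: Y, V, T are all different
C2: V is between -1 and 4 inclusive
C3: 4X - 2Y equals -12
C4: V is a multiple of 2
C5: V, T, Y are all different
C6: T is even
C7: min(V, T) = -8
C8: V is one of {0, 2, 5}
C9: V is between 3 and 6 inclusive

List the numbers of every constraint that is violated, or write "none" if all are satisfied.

Constraint 9 does not hold.

C1: values -6, 2, -8 are pairwise distinct  OK
C2: V = 2 lies in [-1, 4]  OK
C3: 4X - 2Y = 4(-6) - 2(-6) = -12  OK
C4: 2 / 2 = 1, so 2 divides 2  OK
C5: values 2, -8, -6 are pairwise distinct  OK
C6: T = -8 is even  OK
C7: min(2, -8) = -8  OK
C8: V = 2 is in {0, 2, 5}  OK
C9: V = 2 is outside [3, 6]  FAIL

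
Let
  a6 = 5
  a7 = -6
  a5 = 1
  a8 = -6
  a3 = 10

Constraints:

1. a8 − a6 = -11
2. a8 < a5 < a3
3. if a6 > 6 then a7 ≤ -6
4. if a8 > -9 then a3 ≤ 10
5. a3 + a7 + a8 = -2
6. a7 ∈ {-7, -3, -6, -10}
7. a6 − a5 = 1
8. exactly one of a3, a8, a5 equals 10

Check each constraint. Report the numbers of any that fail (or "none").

1. a8 − a6 = -6 − 5 = -11 — satisfied.
2. values -6 < 1 < 10 — satisfied.
3. a6 = 5, not > 6; antecedent false, conditional vacuously true — satisfied.
4. a8 = -6 > -9, so we need a3 ≤ 10; a3 = 10 ≤ 10 — satisfied.
5. a3 + a7 + a8 = 10 + (-6) + (-6) = -2 — satisfied.
6. a7 = -6 is in {-7, -3, -6, -10} — satisfied.
7. a6 − a5 = 5 − 1 = 4, not 1 — violated.
8. a3=10, a8=-6, a5=1; 1 of them equals 10 — satisfied.

The assignment fails constraint 7.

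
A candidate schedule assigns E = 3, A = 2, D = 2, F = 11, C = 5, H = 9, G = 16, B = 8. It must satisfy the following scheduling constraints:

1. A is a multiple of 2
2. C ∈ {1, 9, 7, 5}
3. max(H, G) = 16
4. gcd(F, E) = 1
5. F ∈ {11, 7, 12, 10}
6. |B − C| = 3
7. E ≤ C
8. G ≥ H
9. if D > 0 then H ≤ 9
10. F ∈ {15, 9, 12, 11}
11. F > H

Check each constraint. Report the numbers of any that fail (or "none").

All constraints are satisfied.

1. 2 / 2 = 1, so 2 divides 2 — holds.
2. C = 5 is in {1, 9, 7, 5} — holds.
3. max(9, 16) = 16 — holds.
4. gcd(11, 3) = 1 — holds.
5. F = 11 is in {11, 7, 12, 10} — holds.
6. |8 − 5| = 3 — holds.
7. E = 3, C = 5; 3 ≤ 5 — holds.
8. G = 16, H = 9; 16 ≥ 9 — holds.
9. D = 2 > 0, so we need H ≤ 9; H = 9 ≤ 9 — holds.
10. F = 11 is in {15, 9, 12, 11} — holds.
11. F = 11, H = 9; 11 > 9 — holds.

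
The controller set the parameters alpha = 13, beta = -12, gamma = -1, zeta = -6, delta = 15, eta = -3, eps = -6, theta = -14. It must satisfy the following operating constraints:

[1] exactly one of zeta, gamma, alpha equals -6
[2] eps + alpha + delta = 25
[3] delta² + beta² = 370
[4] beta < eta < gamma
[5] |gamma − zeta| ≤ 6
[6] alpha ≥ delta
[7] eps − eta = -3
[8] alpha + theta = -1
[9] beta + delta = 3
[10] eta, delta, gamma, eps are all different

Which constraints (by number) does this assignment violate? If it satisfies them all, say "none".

Constraints 2, 3, 6 do not hold.

[1] zeta=-6, gamma=-1, alpha=13; 1 of them equals -6 — holds.
[2] eps + alpha + delta = -6 + 13 + 15 = 22, not 25 — fails.
[3] delta² + beta² = 15² + (-12)² = 225 + 144 = 369, not 370 — fails.
[4] values -12 < -3 < -1 — holds.
[5] |-1 − (-6)| = 5; 5 ≤ 6 — holds.
[6] alpha = 13, delta = 15; 13 < 15 (want ≥) — fails.
[7] eps − eta = -6 − (-3) = -3 — holds.
[8] alpha + theta = 13 + (-14) = -1 — holds.
[9] beta + delta = -12 + 15 = 3 — holds.
[10] values -3, 15, -1, -6 are pairwise distinct — holds.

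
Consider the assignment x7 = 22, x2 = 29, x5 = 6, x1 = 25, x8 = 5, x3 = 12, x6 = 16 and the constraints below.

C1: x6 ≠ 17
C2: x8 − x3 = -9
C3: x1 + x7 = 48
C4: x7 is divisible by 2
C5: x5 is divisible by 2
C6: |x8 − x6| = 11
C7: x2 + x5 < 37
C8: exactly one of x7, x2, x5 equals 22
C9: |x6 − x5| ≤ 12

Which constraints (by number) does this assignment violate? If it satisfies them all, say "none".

C1: x6 = 16, and 16 ≠ 17 — holds.
C2: x8 − x3 = 5 − 12 = -7, not -9 — fails.
C3: x1 + x7 = 25 + 22 = 47, not 48 — fails.
C4: 22 / 2 = 11, so 2 divides 22 — holds.
C5: 6 / 2 = 3, so 2 divides 6 — holds.
C6: |5 − 16| = 11 — holds.
C7: x2 + x5 = 29 + 6 = 35; 35 < 37 — holds.
C8: x7=22, x2=29, x5=6; 1 of them equals 22 — holds.
C9: |16 − 6| = 10; 10 ≤ 12 — holds.

Constraints 2, 3 are violated.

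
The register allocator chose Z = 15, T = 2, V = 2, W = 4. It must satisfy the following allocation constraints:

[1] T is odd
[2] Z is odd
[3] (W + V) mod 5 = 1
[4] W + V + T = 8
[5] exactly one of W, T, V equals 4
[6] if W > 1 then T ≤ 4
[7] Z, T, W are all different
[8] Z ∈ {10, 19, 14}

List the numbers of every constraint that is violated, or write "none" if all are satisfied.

Constraints 1 and 8 do not hold.

[1] T = 2 is even  false
[2] Z = 15 is odd  true
[3] W + V = 6; 6 mod 5 = 1  true
[4] W + V + T = 4 + 2 + 2 = 8  true
[5] W=4, T=2, V=2; 1 of them equals 4  true
[6] W = 4 > 1, so we need T ≤ 4; T = 2 ≤ 4  true
[7] values 15, 2, 4 are pairwise distinct  true
[8] Z = 15 is not in {10, 19, 14}  false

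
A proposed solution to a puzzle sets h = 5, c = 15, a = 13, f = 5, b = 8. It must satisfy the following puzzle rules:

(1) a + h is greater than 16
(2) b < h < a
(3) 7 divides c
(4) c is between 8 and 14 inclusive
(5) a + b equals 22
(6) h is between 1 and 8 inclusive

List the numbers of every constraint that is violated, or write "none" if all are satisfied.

(1) a + h = 13 + 5 = 18; 18 > 16  holds
(2) values 8, 5, 13; b = 8 is not < h = 5  fails
(3) 15 = 7*2 + 1, so 7 does not divide 15  fails
(4) c = 15 is outside [8, 14]  fails
(5) a + b = 13 + 8 = 21, not 22  fails
(6) h = 5 lies in [1, 8]  holds

No — constraints 2, 3, 4, and 5 are not satisfied.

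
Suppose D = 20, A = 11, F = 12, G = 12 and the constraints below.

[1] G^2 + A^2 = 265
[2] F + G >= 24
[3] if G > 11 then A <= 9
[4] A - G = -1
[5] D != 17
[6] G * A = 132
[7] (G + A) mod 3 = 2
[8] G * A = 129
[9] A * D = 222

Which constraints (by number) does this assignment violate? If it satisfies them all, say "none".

The assignment fails constraints 3, 8, and 9.

[1] G^2 + A^2 = 12^2 + 11^2 = 144 + 121 = 265 — OK.
[2] F + G = 12 + 12 = 24; 24 ≥ 24 — OK.
[3] G = 12 > 11, so we need A ≤ 9; but A = 11 > 9 — violated.
[4] A - G = 11 - 12 = -1 — OK.
[5] D = 20, and 20 ≠ 17 — OK.
[6] G * A = 12 * 11 = 132 — OK.
[7] G + A = 23; 23 mod 3 = 2 — OK.
[8] G * A = 12 * 11 = 132, not 129 — violated.
[9] A * D = 11 * 20 = 220, not 222 — violated.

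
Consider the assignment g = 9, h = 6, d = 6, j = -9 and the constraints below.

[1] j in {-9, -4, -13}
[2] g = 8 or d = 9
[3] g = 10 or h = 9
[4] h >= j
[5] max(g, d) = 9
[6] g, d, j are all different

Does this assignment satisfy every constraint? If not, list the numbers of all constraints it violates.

No — constraints 2 and 3 are not satisfied.

[1] j = -9 is in {-9, -4, -13}  true
[2] g = 9 ≠ 8 and d = 6 ≠ 9; both disjuncts false  false
[3] g = 9 ≠ 10 and h = 6 ≠ 9; both disjuncts false  false
[4] h = 6, j = -9; 6 ≥ -9  true
[5] max(9, 6) = 9  true
[6] values 9, 6, -9 are pairwise distinct  true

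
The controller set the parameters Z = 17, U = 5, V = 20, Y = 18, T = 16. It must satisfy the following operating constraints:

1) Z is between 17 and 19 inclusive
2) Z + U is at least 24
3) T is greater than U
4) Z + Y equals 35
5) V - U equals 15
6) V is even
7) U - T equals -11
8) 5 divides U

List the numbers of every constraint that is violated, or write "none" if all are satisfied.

Constraint 2 is violated.

1) Z = 17 lies in [17, 19]  yes
2) Z + U = 17 + 5 = 22; 22 < 24, bound 24 not met  no
3) T = 16, U = 5; 16 > 5  yes
4) Z + Y = 17 + 18 = 35  yes
5) V - U = 20 - 5 = 15  yes
6) V = 20 is even  yes
7) U - T = 5 - 16 = -11  yes
8) 5 / 5 = 1, so 5 divides 5  yes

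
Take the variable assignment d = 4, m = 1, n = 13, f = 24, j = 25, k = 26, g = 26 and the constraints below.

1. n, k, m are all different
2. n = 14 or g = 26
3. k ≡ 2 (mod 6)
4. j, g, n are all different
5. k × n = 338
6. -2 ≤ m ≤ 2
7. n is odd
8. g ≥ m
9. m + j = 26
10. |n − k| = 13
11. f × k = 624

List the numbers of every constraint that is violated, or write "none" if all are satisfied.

Yes — all constraints hold.

1. values 13, 26, 1 are pairwise distinct  OK
2. n = 13 ≠ 14, but g = 26 = 26 (second disjunct)  OK
3. 26 mod 6 = 2  OK
4. values 25, 26, 13 are pairwise distinct  OK
5. k × n = 26 × 13 = 338  OK
6. m = 1 lies in [-2, 2]  OK
7. n = 13 is odd  OK
8. g = 26, m = 1; 26 ≥ 1  OK
9. m + j = 1 + 25 = 26  OK
10. |13 − 26| = 13  OK
11. f × k = 24 × 26 = 624  OK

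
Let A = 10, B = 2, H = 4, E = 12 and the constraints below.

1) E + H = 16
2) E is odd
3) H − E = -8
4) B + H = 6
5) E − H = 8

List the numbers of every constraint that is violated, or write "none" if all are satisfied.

Violated: 2.

1) E + H = 12 + 4 = 16  ✓
2) E = 12 is even  ✗
3) H − E = 4 − 12 = -8  ✓
4) B + H = 2 + 4 = 6  ✓
5) E − H = 12 − 4 = 8  ✓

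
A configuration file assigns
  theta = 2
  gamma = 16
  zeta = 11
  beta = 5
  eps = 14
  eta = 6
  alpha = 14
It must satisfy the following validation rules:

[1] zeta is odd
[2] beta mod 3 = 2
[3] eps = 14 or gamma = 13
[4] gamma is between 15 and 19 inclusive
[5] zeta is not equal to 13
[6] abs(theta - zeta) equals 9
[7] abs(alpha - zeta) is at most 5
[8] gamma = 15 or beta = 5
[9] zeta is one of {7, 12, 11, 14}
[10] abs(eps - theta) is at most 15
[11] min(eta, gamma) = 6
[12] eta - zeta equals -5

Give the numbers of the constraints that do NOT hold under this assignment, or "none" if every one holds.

All constraints are satisfied.

[1] zeta = 11 is odd  ✓
[2] 5 mod 3 = 2  ✓
[3] eps = 14 = 14 (first disjunct)  ✓
[4] gamma = 16 lies in [15, 19]  ✓
[5] zeta = 11, and 11 ≠ 13  ✓
[6] abs(2 - 11) = 9  ✓
[7] abs(14 - 11) = 3; 3 ≤ 5  ✓
[8] gamma = 16 ≠ 15, but beta = 5 = 5 (second disjunct)  ✓
[9] zeta = 11 is in {7, 12, 11, 14}  ✓
[10] abs(14 - 2) = 12; 12 ≤ 15  ✓
[11] min(6, 16) = 6  ✓
[12] eta - zeta = 6 - 11 = -5  ✓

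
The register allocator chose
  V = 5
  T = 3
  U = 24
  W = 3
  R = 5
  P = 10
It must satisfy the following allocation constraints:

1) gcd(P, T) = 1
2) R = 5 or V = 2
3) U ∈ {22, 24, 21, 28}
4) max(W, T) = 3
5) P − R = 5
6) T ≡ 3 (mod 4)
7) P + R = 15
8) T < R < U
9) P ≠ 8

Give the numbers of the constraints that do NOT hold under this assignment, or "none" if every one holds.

None — every constraint holds.

1) gcd(10, 3) = 1 — OK.
2) R = 5 = 5 (first disjunct) — OK.
3) U = 24 is in {22, 24, 21, 28} — OK.
4) max(3, 3) = 3 — OK.
5) P − R = 10 − 5 = 5 — OK.
6) 3 mod 4 = 3 — OK.
7) P + R = 10 + 5 = 15 — OK.
8) values 3 < 5 < 24 — OK.
9) P = 10, and 10 ≠ 8 — OK.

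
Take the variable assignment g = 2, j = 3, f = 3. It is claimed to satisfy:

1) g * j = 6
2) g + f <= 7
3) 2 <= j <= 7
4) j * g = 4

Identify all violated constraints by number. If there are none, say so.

1) g * j = 2 * 3 = 6  ✔
2) g + f = 2 + 3 = 5; 5 ≤ 7  ✔
3) j = 3 lies in [2, 7]  ✔
4) j * g = 3 * 2 = 6, not 4  ✘

No — constraint 4 is not satisfied.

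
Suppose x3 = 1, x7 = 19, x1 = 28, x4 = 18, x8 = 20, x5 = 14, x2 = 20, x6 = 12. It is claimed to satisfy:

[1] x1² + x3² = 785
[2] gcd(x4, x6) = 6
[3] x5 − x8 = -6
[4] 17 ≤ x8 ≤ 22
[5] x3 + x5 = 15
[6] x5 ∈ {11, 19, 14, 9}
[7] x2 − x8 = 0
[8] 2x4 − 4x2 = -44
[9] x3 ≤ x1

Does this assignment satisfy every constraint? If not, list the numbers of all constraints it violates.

[1] x1² + x3² = 28² + 1² = 784 + 1 = 785 — OK.
[2] gcd(18, 12) = 6 — OK.
[3] x5 − x8 = 14 − 20 = -6 — OK.
[4] x8 = 20 lies in [17, 22] — OK.
[5] x3 + x5 = 1 + 14 = 15 — OK.
[6] x5 = 14 is in {11, 19, 14, 9} — OK.
[7] x2 − x8 = 20 − 20 = 0 — OK.
[8] 2x4 − 4x2 = 2(18) − 4(20) = -44 — OK.
[9] x3 = 1, x1 = 28; 1 ≤ 28 — OK.

No violations.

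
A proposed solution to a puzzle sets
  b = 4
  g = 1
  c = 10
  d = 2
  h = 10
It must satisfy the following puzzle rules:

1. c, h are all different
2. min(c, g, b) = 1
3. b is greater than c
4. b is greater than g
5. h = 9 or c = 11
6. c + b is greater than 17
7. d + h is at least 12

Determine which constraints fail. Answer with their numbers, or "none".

1. c = h = 10, not all different — fails.
2. min(10, 1, 4) = 1 — holds.
3. b = 4, c = 10; 4 ≤ 10 (want >) — fails.
4. b = 4, g = 1; 4 > 1 — holds.
5. h = 10 ≠ 9 and c = 10 ≠ 11; both disjuncts false — fails.
6. c + b = 10 + 4 = 14; 14 ≤ 17, bound 17 not met — fails.
7. d + h = 2 + 10 = 12; 12 ≥ 12 — holds.

Violated: 1, 3, 5, and 6.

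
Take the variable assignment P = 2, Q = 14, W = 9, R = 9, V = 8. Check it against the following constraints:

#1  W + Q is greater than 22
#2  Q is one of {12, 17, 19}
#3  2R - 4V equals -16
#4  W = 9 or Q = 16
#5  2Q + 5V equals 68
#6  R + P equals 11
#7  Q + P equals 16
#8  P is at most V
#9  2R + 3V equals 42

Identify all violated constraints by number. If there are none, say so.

No — constraints 2 and 3 are not satisfied.

#1 W + Q = 9 + 14 = 23; 23 > 22  holds
#2 Q = 14 is not in {12, 17, 19}  fails
#3 2R - 4V = 2(9) - 4(8) = -14, not -16  fails
#4 W = 9 = 9 (first disjunct)  holds
#5 2Q + 5V = 2(14) + 5(8) = 68  holds
#6 R + P = 9 + 2 = 11  holds
#7 Q + P = 14 + 2 = 16  holds
#8 P = 2, V = 8; 2 ≤ 8  holds
#9 2R + 3V = 2(9) + 3(8) = 42  holds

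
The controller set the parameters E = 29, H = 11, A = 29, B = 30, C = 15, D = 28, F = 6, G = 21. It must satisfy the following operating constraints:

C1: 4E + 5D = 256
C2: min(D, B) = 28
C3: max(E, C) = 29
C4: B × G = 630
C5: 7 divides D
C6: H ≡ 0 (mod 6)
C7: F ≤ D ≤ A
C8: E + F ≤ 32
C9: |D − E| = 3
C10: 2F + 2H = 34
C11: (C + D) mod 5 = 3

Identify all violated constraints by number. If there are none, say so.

Violated: 6, 8, and 9.

C1: 4E + 5D = 4(29) + 5(28) = 256 — OK.
C2: min(28, 30) = 28 — OK.
C3: max(29, 15) = 29 — OK.
C4: B × G = 30 × 21 = 630 — OK.
C5: 28 / 7 = 4, so 7 divides 28 — OK.
C6: 11 mod 6 = 5, not 0 — violated.
C7: values 6 ≤ 28 ≤ 29 — OK.
C8: E + F = 29 + 6 = 35; 35 > 32, bound 32 not met — violated.
C9: |28 − 29| = 1, not 3 — violated.
C10: 2F + 2H = 2(6) + 2(11) = 34 — OK.
C11: C + D = 43; 43 mod 5 = 3 — OK.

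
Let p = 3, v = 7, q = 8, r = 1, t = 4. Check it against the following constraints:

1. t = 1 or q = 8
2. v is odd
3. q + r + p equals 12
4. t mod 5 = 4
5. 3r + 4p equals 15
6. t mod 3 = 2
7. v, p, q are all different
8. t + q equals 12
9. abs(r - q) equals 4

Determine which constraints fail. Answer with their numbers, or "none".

1. t = 4 ≠ 1, but q = 8 = 8 (second disjunct) — satisfied.
2. v = 7 is odd — satisfied.
3. q + r + p = 8 + 1 + 3 = 12 — satisfied.
4. 4 mod 5 = 4 — satisfied.
5. 3r + 4p = 3(1) + 4(3) = 15 — satisfied.
6. 4 mod 3 = 1, not 2 — violated.
7. values 7, 3, 8 are pairwise distinct — satisfied.
8. t + q = 4 + 8 = 12 — satisfied.
9. abs(1 - 8) = 7, not 4 — violated.

No — constraints 6 and 9 are not satisfied.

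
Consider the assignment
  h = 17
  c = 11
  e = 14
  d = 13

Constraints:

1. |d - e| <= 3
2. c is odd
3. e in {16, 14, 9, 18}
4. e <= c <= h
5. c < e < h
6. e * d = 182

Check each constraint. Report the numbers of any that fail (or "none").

1. |13 - 14| = 1; 1 ≤ 3  holds
2. c = 11 is odd  holds
3. e = 14 is in {16, 14, 9, 18}  holds
4. values 14, 11, 17; e = 14 is not <= c = 11  fails
5. values 11 < 14 < 17  holds
6. e * d = 14 * 13 = 182  holds

No — constraint 4 is not satisfied.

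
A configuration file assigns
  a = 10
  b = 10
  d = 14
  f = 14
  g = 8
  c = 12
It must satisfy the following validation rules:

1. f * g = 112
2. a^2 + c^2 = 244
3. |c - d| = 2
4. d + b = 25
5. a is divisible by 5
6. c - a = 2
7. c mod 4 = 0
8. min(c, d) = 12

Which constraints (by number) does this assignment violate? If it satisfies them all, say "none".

1. f * g = 14 * 8 = 112 — OK.
2. a^2 + c^2 = 10^2 + 12^2 = 100 + 144 = 244 — OK.
3. |12 - 14| = 2 — OK.
4. d + b = 14 + 10 = 24, not 25 — violated.
5. 10 / 5 = 2, so 5 divides 10 — OK.
6. c - a = 12 - 10 = 2 — OK.
7. 12 mod 4 = 0 — OK.
8. min(12, 14) = 12 — OK.

Constraint 4 is violated.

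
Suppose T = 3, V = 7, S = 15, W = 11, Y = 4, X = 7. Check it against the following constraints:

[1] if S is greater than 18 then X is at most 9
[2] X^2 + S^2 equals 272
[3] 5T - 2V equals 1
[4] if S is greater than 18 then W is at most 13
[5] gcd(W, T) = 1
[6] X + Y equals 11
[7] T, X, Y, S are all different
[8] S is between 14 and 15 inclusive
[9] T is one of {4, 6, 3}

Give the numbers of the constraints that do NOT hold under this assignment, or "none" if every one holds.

No — constraint 2 is not satisfied.

[1] S = 15, not > 18; antecedent false, conditional vacuously true  OK
[2] X^2 + S^2 = 7^2 + 15^2 = 49 + 225 = 274, not 272  FAIL
[3] 5T - 2V = 5(3) - 2(7) = 1  OK
[4] S = 15, not > 18; antecedent false, conditional vacuously true  OK
[5] gcd(11, 3) = 1  OK
[6] X + Y = 7 + 4 = 11  OK
[7] values 3, 7, 4, 15 are pairwise distinct  OK
[8] S = 15 lies in [14, 15]  OK
[9] T = 3 is in {4, 6, 3}  OK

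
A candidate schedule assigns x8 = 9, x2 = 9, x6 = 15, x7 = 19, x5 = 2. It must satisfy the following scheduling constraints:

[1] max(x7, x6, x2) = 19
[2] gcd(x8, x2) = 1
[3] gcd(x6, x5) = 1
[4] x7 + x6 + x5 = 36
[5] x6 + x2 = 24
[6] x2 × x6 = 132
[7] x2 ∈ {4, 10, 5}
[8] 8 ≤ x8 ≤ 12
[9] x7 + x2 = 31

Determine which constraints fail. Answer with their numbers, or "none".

No — constraints 2, 6, 7, and 9 are not satisfied.

[1] max(19, 15, 9) = 19 — satisfied.
[2] gcd(9, 9) = 9, not 1 — violated.
[3] gcd(15, 2) = 1 — satisfied.
[4] x7 + x6 + x5 = 19 + 15 + 2 = 36 — satisfied.
[5] x6 + x2 = 15 + 9 = 24 — satisfied.
[6] x2 × x6 = 9 × 15 = 135, not 132 — violated.
[7] x2 = 9 is not in {4, 10, 5} — violated.
[8] x8 = 9 lies in [8, 12] — satisfied.
[9] x7 + x2 = 19 + 9 = 28, not 31 — violated.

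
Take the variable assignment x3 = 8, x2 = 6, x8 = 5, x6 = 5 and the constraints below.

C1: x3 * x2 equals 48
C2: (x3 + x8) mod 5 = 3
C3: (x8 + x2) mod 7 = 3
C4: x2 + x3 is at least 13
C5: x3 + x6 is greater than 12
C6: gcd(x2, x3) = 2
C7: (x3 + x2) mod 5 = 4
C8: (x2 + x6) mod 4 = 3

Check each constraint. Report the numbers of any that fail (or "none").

C1: x3 * x2 = 8 * 6 = 48  true
C2: x3 + x8 = 13; 13 mod 5 = 3  true
C3: x8 + x2 = 11; 11 mod 7 = 4, not 3  false
C4: x2 + x3 = 6 + 8 = 14; 14 ≥ 13  true
C5: x3 + x6 = 8 + 5 = 13; 13 > 12  true
C6: gcd(6, 8) = 2  true
C7: x3 + x2 = 14; 14 mod 5 = 4  true
C8: x2 + x6 = 11; 11 mod 4 = 3  true

Violated: 3.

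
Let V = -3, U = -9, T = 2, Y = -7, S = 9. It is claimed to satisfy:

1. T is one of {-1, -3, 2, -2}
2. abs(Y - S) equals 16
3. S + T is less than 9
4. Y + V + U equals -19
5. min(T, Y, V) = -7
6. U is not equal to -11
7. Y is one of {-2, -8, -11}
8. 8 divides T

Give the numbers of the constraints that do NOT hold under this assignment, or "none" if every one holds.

1. T = 2 is in {-1, -3, 2, -2}  OK
2. abs(-7 - 9) = 16  OK
3. S + T = 9 + 2 = 11; 11 ≥ 9, bound 9 not met  FAIL
4. Y + V + U = -7 + (-3) + (-9) = -19  OK
5. min(2, -7, -3) = -7  OK
6. U = -9, and -9 ≠ -11  OK
7. Y = -7 is not in {-2, -8, -11}  FAIL
8. 2 = 8*0 + 2, so 8 does not divide 2  FAIL

Constraints 3, 7, and 8 do not hold.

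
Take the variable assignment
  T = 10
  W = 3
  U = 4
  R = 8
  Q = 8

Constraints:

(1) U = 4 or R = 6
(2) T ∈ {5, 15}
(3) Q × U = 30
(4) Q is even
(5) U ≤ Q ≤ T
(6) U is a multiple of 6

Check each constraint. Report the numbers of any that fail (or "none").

(1) U = 4 = 4 (first disjunct) — satisfied.
(2) T = 10 is not in {5, 15} — violated.
(3) Q × U = 8 × 4 = 32, not 30 — violated.
(4) Q = 8 is even — satisfied.
(5) values 4 ≤ 8 ≤ 10 — satisfied.
(6) 4 = 6×0 + 4, so 6 does not divide 4 — violated.

Constraints 2, 3, and 6 do not hold.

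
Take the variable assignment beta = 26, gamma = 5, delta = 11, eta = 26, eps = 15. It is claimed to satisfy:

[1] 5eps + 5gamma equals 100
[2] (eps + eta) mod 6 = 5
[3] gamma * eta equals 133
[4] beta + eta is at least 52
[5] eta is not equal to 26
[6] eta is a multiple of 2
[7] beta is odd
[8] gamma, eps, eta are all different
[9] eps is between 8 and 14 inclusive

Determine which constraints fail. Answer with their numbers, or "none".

Violated: 3, 5, 7, 9.

[1] 5eps + 5gamma = 5(15) + 5(5) = 100 — OK.
[2] eps + eta = 41; 41 mod 6 = 5 — OK.
[3] gamma * eta = 5 * 26 = 130, not 133 — violated.
[4] beta + eta = 26 + 26 = 52; 52 ≥ 52 — OK.
[5] eta = 26, but 26 is required to differ — violated.
[6] 26 / 2 = 13, so 2 divides 26 — OK.
[7] beta = 26 is even — violated.
[8] values 5, 15, 26 are pairwise distinct — OK.
[9] eps = 15 is outside [8, 14] — violated.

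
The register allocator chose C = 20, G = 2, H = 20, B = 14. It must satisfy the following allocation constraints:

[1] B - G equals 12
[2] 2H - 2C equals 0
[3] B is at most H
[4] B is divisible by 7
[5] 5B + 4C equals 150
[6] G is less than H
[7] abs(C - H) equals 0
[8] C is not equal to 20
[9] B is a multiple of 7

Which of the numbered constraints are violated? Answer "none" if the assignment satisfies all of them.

[1] B - G = 14 - 2 = 12 — holds.
[2] 2H - 2C = 2(20) - 2(20) = 0 — holds.
[3] B = 14, H = 20; 14 ≤ 20 — holds.
[4] 14 / 7 = 2, so 7 divides 14 — holds.
[5] 5B + 4C = 5(14) + 4(20) = 150 — holds.
[6] G = 2, H = 20; 2 < 20 — holds.
[7] abs(20 - 20) = 0 — holds.
[8] C = 20, but 20 is required to differ — fails.
[9] 14 / 7 = 2, so 7 divides 14 — holds.

Constraint 8 does not hold.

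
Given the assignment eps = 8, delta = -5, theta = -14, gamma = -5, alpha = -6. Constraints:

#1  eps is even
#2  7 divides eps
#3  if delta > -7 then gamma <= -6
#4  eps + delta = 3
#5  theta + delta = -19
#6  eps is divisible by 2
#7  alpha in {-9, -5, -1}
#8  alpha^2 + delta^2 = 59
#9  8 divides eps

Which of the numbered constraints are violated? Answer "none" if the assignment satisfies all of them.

#1 eps = 8 is even — satisfied.
#2 8 = 7*1 + 1, so 7 does not divide 8 — violated.
#3 delta = -5 > -7, so we need gamma ≤ -6; but gamma = -5 > -6 — violated.
#4 eps + delta = 8 + (-5) = 3 — satisfied.
#5 theta + delta = -14 + (-5) = -19 — satisfied.
#6 8 / 2 = 4, so 2 divides 8 — satisfied.
#7 alpha = -6 is not in {-9, -5, -1} — violated.
#8 alpha^2 + delta^2 = (-6)^2 + (-5)^2 = 36 + 25 = 61, not 59 — violated.
#9 8 / 8 = 1, so 8 divides 8 — satisfied.

Constraints 2, 3, 7, 8 do not hold.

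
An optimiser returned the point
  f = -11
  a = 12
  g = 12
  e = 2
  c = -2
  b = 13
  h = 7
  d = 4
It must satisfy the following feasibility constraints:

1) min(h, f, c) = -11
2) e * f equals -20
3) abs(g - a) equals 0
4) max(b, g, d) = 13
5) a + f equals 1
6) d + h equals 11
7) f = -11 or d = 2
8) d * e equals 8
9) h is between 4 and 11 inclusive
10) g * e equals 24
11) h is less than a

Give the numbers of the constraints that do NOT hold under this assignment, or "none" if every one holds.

Constraint 2 does not hold.

1) min(7, -11, -2) = -11 — satisfied.
2) e * f = 2 * (-11) = -22, not -20 — violated.
3) abs(12 - 12) = 0 — satisfied.
4) max(13, 12, 4) = 13 — satisfied.
5) a + f = 12 + (-11) = 1 — satisfied.
6) d + h = 4 + 7 = 11 — satisfied.
7) f = -11 = -11 (first disjunct) — satisfied.
8) d * e = 4 * 2 = 8 — satisfied.
9) h = 7 lies in [4, 11] — satisfied.
10) g * e = 12 * 2 = 24 — satisfied.
11) h = 7, a = 12; 7 < 12 — satisfied.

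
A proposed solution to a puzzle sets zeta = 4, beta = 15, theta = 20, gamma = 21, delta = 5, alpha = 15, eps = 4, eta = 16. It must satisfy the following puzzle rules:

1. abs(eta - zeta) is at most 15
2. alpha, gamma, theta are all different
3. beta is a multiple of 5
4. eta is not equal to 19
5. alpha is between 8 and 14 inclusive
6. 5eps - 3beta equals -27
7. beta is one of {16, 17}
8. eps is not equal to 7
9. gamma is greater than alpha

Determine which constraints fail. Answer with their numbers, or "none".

1. abs(16 - 4) = 12; 12 ≤ 15  OK
2. values 15, 21, 20 are pairwise distinct  OK
3. 15 / 5 = 3, so 5 divides 15  OK
4. eta = 16, and 16 ≠ 19  OK
5. alpha = 15 is outside [8, 14]  FAIL
6. 5eps - 3beta = 5(4) - 3(15) = -25, not -27  FAIL
7. beta = 15 is not in {16, 17}  FAIL
8. eps = 4, and 4 ≠ 7  OK
9. gamma = 21, alpha = 15; 21 > 15  OK

Constraints 5, 6, and 7 are violated.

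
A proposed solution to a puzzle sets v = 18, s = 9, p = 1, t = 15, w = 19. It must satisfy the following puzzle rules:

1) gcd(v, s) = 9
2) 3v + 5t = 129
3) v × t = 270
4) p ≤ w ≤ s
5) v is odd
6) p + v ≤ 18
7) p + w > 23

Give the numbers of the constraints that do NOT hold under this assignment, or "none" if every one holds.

1) gcd(18, 9) = 9  ✔
2) 3v + 5t = 3(18) + 5(15) = 129  ✔
3) v × t = 18 × 15 = 270  ✔
4) values 1, 19, 9; w = 19 is not ≤ s = 9  ✘
5) v = 18 is even  ✘
6) p + v = 1 + 18 = 19; 19 > 18, bound 18 not met  ✘
7) p + w = 1 + 19 = 20; 20 ≤ 23, bound 23 not met  ✘

Constraints 4, 5, 6, and 7 are violated.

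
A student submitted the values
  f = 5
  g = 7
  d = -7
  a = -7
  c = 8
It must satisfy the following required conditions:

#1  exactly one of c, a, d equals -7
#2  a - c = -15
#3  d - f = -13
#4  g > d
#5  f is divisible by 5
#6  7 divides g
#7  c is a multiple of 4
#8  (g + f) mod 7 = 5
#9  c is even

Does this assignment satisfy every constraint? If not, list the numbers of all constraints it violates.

Constraints 1, 3 do not hold.

#1 c=8, a=-7, d=-7; 2 of them equal -7, not exactly one — fails.
#2 a - c = -7 - 8 = -15 — holds.
#3 d - f = -7 - 5 = -12, not -13 — fails.
#4 g = 7, d = -7; 7 > -7 — holds.
#5 5 / 5 = 1, so 5 divides 5 — holds.
#6 7 / 7 = 1, so 7 divides 7 — holds.
#7 8 / 4 = 2, so 4 divides 8 — holds.
#8 g + f = 12; 12 mod 7 = 5 — holds.
#9 c = 8 is even — holds.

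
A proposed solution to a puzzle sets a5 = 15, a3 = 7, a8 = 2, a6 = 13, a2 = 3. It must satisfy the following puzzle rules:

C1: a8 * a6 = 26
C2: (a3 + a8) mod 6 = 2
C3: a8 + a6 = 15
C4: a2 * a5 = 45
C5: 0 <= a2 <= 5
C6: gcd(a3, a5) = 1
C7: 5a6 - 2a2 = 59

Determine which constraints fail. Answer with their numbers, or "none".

The assignment fails constraint 2.

C1: a8 * a6 = 2 * 13 = 26  ✓
C2: a3 + a8 = 9; 9 mod 6 = 3, not 2  ✗
C3: a8 + a6 = 2 + 13 = 15  ✓
C4: a2 * a5 = 3 * 15 = 45  ✓
C5: a2 = 3 lies in [0, 5]  ✓
C6: gcd(7, 15) = 1  ✓
C7: 5a6 - 2a2 = 5(13) - 2(3) = 59  ✓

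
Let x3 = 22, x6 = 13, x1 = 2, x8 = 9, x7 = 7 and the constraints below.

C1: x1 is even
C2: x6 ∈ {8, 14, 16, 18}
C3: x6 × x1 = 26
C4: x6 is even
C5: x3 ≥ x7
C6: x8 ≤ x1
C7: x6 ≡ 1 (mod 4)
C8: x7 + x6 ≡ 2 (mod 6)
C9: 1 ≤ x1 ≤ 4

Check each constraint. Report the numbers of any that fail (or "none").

C1: x1 = 2 is even  holds
C2: x6 = 13 is not in {8, 14, 16, 18}  fails
C3: x6 × x1 = 13 × 2 = 26  holds
C4: x6 = 13 is odd  fails
C5: x3 = 22, x7 = 7; 22 ≥ 7  holds
C6: x8 = 9, x1 = 2; 9 > 2 (want ≤)  fails
C7: 13 mod 4 = 1  holds
C8: x7 + x6 = 20; 20 mod 6 = 2  holds
C9: x1 = 2 lies in [1, 4]  holds

No — constraints 2, 4, and 6 are not satisfied.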